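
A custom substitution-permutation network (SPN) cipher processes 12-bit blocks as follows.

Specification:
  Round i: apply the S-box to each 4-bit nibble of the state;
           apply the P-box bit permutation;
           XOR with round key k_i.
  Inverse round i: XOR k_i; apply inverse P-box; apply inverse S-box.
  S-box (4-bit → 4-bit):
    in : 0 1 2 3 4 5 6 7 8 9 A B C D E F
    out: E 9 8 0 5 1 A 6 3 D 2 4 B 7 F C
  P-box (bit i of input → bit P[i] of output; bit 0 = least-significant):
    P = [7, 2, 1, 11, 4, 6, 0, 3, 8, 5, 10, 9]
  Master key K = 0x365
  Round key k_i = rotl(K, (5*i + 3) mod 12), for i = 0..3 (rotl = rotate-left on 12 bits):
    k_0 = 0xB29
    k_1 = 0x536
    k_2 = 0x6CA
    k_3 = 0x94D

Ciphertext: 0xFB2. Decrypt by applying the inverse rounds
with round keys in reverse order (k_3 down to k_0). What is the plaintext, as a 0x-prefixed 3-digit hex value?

s_0 = ciphertext = 0xFB2
s_1 = InvRound(s_0, k_3) = 0x0ED
s_2 = InvRound(s_1, k_2) = 0x0B7
s_3 = InvRound(s_2, k_1) = 0x4B5
s_4 = InvRound(s_3, k_0) = 0x91C

0x91C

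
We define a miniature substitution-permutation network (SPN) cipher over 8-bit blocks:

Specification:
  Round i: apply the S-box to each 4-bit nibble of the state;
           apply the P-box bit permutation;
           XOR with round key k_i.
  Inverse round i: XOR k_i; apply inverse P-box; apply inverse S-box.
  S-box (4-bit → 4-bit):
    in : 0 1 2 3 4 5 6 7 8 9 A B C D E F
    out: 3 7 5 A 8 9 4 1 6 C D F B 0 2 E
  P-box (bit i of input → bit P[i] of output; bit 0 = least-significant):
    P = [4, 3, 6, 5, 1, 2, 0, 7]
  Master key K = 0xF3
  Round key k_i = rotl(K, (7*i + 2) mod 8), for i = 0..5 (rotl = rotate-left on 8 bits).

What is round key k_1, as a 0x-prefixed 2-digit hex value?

K = 0xF3
k_0 = rotl(K, (7*0+2) mod 8) = rotl(K, 2) = 0xCF
k_1 = rotl(K, (7*1+2) mod 8) = rotl(K, 1) = 0xE7

0xE7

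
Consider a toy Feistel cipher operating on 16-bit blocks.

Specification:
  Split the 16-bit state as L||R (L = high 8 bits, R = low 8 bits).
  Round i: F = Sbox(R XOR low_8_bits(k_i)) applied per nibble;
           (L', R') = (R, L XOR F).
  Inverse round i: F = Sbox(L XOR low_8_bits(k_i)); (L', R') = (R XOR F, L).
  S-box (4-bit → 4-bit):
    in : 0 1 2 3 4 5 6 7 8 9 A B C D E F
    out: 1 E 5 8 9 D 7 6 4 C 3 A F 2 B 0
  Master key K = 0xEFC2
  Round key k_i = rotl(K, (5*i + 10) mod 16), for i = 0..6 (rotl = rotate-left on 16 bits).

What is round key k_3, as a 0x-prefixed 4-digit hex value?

K = 0xEFC2
k_0 = rotl(K, (5*0+10) mod 16) = rotl(K, 10) = 0x0BBF
k_1 = rotl(K, (5*1+10) mod 16) = rotl(K, 15) = 0x77E1
k_2 = rotl(K, (5*2+10) mod 16) = rotl(K, 4) = 0xFC2E
k_3 = rotl(K, (5*3+10) mod 16) = rotl(K, 9) = 0x85DF

0x85DF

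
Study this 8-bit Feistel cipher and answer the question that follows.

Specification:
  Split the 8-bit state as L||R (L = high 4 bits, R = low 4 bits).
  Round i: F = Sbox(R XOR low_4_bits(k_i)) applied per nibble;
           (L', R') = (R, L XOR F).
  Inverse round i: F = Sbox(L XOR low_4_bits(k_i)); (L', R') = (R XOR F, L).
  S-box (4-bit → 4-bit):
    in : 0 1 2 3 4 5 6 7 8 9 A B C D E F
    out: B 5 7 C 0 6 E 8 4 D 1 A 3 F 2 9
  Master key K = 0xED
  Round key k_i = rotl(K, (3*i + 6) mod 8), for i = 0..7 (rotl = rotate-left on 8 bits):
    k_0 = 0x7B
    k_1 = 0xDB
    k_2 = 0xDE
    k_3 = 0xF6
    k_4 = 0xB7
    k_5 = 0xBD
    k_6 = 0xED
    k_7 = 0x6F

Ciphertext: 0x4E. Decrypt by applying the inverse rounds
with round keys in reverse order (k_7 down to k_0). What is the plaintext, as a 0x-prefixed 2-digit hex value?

0xF3

s_0 = ciphertext = 0x4E
s_1 = InvRound(s_0, k_7) = 0x44
s_2 = InvRound(s_1, k_6) = 0x94
s_3 = InvRound(s_2, k_5) = 0x49
s_4 = InvRound(s_3, k_4) = 0x54
s_5 = InvRound(s_4, k_3) = 0x85
s_6 = InvRound(s_5, k_2) = 0xB8
s_7 = InvRound(s_6, k_1) = 0x3B
s_8 = InvRound(s_7, k_0) = 0xF3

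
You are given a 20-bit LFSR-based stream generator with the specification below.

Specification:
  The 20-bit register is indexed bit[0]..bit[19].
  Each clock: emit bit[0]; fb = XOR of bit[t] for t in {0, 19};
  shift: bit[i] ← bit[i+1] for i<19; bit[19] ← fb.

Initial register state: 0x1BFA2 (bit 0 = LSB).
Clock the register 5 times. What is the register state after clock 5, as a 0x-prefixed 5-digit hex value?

0xF0DFD

reg_0 = 0x1BFA2
clock 1: out=0, reg = 0x0DFD1
clock 2: out=1, reg = 0x86FE8
clock 3: out=0, reg = 0xC37F4
clock 4: out=0, reg = 0xE1BFA
clock 5: out=0, reg = 0xF0DFD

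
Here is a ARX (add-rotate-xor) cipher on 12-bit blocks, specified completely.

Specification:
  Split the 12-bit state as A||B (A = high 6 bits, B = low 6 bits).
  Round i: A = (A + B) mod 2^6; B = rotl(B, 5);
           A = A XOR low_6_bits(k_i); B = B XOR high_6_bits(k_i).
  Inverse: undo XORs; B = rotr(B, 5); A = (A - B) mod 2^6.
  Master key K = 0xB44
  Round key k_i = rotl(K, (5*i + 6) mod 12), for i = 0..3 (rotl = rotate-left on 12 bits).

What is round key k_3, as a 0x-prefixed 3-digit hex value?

K = 0xB44
k_0 = rotl(K, (5*0+6) mod 12) = rotl(K, 6) = 0x12D
k_1 = rotl(K, (5*1+6) mod 12) = rotl(K, 11) = 0x5A2
k_2 = rotl(K, (5*2+6) mod 12) = rotl(K, 4) = 0x44B
k_3 = rotl(K, (5*3+6) mod 12) = rotl(K, 9) = 0x968

0x968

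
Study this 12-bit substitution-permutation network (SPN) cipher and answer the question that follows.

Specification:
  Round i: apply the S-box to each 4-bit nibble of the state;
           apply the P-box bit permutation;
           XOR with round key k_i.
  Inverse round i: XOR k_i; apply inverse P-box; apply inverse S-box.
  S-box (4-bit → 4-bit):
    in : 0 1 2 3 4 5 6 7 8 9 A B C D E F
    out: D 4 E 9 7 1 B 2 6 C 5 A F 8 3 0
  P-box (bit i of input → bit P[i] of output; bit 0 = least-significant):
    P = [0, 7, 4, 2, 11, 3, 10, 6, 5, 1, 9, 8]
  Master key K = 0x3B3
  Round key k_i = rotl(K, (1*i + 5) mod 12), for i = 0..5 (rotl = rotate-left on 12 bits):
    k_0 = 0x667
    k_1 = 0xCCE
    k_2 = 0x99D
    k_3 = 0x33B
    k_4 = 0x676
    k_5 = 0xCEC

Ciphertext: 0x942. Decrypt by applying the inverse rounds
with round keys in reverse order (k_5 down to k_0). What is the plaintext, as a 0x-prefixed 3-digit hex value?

s_0 = ciphertext = 0x942
s_1 = InvRound(s_0, k_5) = 0x68B
s_2 = InvRound(s_1, k_4) = 0x5BC
s_3 = InvRound(s_2, k_3) = 0x816
s_4 = InvRound(s_3, k_2) = 0xB7E
s_5 = InvRound(s_4, k_1) = 0x018
s_6 = InvRound(s_5, k_0) = 0x420

0x420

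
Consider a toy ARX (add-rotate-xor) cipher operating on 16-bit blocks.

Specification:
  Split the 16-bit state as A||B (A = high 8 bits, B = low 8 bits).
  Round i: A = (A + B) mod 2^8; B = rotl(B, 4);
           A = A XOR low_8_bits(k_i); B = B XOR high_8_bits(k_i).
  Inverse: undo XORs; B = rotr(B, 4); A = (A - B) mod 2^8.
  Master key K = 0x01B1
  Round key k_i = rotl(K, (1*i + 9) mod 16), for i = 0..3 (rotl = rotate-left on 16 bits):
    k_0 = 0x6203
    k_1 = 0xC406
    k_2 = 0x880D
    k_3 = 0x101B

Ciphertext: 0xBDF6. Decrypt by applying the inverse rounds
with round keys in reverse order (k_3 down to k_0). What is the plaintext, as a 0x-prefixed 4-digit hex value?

s_0 = ciphertext = 0xBDF6
s_1 = InvRound(s_0, k_3) = 0x386E
s_2 = InvRound(s_1, k_2) = 0xC76E
s_3 = InvRound(s_2, k_1) = 0x17AA
s_4 = InvRound(s_3, k_0) = 0x888C

0x888C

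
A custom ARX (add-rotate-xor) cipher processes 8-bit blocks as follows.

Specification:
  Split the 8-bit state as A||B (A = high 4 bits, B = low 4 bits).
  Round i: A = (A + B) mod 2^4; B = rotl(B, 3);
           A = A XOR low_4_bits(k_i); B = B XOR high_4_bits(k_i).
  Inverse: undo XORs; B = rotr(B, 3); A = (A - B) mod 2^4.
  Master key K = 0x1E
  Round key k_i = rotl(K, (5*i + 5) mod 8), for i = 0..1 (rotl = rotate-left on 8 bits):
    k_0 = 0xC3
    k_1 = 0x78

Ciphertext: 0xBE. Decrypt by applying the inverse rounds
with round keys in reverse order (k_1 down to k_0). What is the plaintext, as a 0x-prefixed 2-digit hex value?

0x4F

s_0 = ciphertext = 0xBE
s_1 = InvRound(s_0, k_1) = 0x03
s_2 = InvRound(s_1, k_0) = 0x4F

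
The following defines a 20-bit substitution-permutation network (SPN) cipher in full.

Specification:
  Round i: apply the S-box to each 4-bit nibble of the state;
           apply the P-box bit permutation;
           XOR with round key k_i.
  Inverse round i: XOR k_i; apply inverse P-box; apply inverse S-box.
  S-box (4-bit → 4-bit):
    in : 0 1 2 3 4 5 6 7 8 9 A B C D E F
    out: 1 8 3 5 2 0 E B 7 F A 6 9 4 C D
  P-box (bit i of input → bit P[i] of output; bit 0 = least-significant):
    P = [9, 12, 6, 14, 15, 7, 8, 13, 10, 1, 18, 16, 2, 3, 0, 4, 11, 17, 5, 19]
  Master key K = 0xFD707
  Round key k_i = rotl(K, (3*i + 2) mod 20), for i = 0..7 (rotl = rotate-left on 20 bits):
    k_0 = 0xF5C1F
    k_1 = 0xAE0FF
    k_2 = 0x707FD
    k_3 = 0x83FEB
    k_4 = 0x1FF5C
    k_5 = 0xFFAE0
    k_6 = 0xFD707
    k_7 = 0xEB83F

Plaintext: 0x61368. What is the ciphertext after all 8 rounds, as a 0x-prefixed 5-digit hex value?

s_0 = plaintext = 0x61368
s_1 = Round(s_0, k_0) = 0x16BEF
s_2 = Round(s_1, k_1) = 0x683A4
s_3 = Round(s_2, k_2) = 0x93350
s_4 = Round(s_3, k_3) = 0x631CE
s_5 = Round(s_4, k_4) = 0xA1F39
s_6 = Round(s_5, k_5) = 0x02DB0
s_7 = Round(s_6, k_6) = 0xBDC8B
s_8 = Round(s_7, k_7) = 0xD2DDE

0xD2DDE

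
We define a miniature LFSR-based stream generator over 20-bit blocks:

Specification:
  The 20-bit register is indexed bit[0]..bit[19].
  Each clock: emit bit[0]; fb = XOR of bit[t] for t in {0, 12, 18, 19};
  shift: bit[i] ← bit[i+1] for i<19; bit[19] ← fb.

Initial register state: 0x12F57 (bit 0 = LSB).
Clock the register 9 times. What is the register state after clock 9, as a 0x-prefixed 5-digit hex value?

reg_0 = 0x12F57
clock 1: out=1, reg = 0x897AB
clock 2: out=1, reg = 0xC4BD5
clock 3: out=1, reg = 0xE25EA
clock 4: out=0, reg = 0x712F5
clock 5: out=1, reg = 0xB897A
clock 6: out=0, reg = 0xDC4BD
clock 7: out=1, reg = 0xEE25E
clock 8: out=0, reg = 0x7712F
clock 9: out=1, reg = 0xBB897

0xBB897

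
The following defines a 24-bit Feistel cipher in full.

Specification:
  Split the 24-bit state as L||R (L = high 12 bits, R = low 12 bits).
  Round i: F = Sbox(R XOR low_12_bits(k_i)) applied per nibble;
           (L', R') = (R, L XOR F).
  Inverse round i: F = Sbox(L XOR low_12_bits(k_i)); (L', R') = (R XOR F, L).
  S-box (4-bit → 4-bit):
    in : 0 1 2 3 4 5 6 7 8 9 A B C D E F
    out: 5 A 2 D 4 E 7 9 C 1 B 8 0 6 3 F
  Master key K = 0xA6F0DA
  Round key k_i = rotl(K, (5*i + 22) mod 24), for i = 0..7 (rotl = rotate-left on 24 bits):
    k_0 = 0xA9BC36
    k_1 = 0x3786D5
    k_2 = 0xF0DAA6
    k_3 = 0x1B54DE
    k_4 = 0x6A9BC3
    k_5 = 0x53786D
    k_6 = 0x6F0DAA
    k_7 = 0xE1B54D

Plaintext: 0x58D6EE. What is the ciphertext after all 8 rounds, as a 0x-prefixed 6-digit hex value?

0xEDF8FF

s_0 = plaintext = 0x58D6EE
s_1 = Round(s_0, k_0) = 0x6EEEE1
s_2 = Round(s_1, k_1) = 0xEE1A3A
s_3 = Round(s_2, k_2) = 0xA3ABF1
s_4 = Round(s_3, k_3) = 0xBF1515
s_5 = Round(s_4, k_4) = 0x515896
s_6 = Round(s_5, k_5) = 0x8960ED
s_7 = Round(s_6, k_6) = 0x0EDEDF
s_8 = Round(s_7, k_7) = 0xEDF8FF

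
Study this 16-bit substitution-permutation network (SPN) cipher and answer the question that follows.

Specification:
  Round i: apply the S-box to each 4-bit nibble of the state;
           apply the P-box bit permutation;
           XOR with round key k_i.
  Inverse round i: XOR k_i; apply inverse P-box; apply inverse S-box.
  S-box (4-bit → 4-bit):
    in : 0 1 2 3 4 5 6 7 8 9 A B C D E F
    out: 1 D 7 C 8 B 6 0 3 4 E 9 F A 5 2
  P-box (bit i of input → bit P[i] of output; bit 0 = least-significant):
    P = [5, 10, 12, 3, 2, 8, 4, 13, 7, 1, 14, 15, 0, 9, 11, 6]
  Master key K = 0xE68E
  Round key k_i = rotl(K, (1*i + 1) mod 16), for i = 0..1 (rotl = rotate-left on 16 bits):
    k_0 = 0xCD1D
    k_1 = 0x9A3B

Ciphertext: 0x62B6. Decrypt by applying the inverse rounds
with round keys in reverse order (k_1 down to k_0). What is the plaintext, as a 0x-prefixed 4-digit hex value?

s_0 = ciphertext = 0x62B6
s_1 = InvRound(s_0, k_1) = 0xE1B3
s_2 = InvRound(s_1, k_0) = 0x98B5

0x98B5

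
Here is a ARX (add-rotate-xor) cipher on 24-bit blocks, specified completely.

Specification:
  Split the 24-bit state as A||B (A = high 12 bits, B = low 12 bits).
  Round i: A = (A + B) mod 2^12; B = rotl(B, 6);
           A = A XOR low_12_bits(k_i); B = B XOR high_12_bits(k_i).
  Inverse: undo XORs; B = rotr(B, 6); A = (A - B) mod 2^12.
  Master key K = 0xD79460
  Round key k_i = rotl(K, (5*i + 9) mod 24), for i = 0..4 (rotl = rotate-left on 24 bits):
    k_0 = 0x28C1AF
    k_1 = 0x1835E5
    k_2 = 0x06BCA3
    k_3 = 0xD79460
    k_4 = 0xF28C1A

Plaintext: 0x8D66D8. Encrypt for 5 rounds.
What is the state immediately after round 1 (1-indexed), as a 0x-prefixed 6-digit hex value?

0xE01497

s_0 = plaintext = 0x8D66D8
s_1 = Round(s_0, k_0) = 0xE01497
s_2 = Round(s_1, k_1) = 0x77D451
s_3 = Round(s_2, k_2) = 0x76D43A
s_4 = Round(s_3, k_3) = 0xFC73E9
s_5 = Round(s_4, k_4) = 0xFAA567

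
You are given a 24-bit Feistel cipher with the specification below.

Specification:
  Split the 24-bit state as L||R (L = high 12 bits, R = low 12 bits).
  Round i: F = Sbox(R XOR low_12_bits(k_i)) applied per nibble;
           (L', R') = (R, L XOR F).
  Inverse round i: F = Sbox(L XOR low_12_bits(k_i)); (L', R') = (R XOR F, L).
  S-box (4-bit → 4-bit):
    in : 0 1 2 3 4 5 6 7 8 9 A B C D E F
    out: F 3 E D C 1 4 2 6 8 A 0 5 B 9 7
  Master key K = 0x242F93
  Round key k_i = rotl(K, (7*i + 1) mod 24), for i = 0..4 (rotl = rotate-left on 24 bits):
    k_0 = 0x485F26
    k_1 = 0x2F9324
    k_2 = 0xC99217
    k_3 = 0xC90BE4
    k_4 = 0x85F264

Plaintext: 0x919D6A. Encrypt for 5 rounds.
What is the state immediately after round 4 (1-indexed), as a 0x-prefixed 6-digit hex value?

s_0 = plaintext = 0x919D6A
s_1 = Round(s_0, k_0) = 0xD6A7DC
s_2 = Round(s_1, k_1) = 0x7DC11C
s_3 = Round(s_2, k_2) = 0x11CA2C
s_4 = Round(s_3, k_3) = 0xA2C24A
s_5 = Round(s_4, k_4) = 0x24A5C5

0xA2C24A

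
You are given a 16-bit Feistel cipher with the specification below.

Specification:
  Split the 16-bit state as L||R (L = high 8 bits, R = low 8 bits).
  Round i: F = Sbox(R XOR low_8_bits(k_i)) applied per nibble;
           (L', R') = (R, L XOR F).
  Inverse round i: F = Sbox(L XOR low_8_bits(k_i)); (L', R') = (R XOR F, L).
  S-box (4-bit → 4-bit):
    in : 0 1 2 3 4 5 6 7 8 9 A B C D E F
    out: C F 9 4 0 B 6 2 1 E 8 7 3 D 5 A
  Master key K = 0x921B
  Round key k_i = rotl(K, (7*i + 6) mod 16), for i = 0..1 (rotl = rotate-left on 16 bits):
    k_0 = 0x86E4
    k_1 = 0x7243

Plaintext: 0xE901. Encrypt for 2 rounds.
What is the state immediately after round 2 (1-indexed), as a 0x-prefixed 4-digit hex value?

s_0 = plaintext = 0xE901
s_1 = Round(s_0, k_0) = 0x01B2
s_2 = Round(s_1, k_1) = 0xB2AE

0xB2AE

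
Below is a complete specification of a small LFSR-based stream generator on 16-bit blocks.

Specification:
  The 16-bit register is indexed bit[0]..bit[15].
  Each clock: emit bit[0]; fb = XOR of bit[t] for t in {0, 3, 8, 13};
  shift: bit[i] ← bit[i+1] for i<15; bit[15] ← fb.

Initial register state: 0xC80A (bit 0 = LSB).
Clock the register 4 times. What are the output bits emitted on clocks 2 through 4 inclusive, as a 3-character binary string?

101

reg_0 = 0xC80A
clock 1: out=0, reg = 0xE405
clock 2: out=1, reg = 0x7202
clock 3: out=0, reg = 0xB901
clock 4: out=1, reg = 0xDC80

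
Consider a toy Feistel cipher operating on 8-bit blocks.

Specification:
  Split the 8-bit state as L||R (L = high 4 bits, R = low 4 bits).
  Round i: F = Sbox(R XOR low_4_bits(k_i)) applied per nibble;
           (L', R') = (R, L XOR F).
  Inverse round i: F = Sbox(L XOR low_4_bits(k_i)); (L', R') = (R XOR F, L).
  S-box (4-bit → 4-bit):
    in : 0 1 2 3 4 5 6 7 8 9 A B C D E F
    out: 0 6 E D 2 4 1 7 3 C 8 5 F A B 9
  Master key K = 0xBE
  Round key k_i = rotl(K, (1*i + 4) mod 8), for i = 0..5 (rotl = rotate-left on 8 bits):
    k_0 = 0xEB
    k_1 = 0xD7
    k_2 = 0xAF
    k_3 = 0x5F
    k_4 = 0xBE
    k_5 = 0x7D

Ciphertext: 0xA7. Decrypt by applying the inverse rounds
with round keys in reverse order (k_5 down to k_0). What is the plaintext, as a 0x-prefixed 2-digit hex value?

0xD9

s_0 = ciphertext = 0xA7
s_1 = InvRound(s_0, k_5) = 0x0A
s_2 = InvRound(s_1, k_4) = 0x10
s_3 = InvRound(s_2, k_3) = 0xB1
s_4 = InvRound(s_3, k_2) = 0x3B
s_5 = InvRound(s_4, k_1) = 0x93
s_6 = InvRound(s_5, k_0) = 0xD9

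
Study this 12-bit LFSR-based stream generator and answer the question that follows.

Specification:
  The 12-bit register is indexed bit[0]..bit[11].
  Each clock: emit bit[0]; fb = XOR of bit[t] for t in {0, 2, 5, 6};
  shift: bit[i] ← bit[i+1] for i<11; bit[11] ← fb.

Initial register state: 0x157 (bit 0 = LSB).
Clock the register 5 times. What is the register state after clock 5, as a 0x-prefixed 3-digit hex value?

0x68A

reg_0 = 0x157
clock 1: out=1, reg = 0x8AB
clock 2: out=1, reg = 0x455
clock 3: out=1, reg = 0xA2A
clock 4: out=0, reg = 0xD15
clock 5: out=1, reg = 0x68A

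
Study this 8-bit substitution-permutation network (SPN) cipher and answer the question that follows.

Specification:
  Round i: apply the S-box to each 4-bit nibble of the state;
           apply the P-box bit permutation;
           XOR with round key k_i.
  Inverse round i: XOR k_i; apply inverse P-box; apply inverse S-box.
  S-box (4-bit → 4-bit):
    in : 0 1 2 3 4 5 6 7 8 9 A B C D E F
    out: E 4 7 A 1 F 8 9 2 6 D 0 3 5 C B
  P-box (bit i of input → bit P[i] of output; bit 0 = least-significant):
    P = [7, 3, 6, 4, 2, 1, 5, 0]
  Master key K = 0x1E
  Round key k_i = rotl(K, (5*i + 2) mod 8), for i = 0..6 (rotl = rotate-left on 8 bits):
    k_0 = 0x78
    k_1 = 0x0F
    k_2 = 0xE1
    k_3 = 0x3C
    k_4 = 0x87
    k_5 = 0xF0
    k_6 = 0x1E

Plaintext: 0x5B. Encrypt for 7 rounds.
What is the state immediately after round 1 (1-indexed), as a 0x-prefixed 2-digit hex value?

s_0 = plaintext = 0x5B
s_1 = Round(s_0, k_0) = 0x5F
s_2 = Round(s_1, k_1) = 0xB0
s_3 = Round(s_2, k_2) = 0xB9
s_4 = Round(s_3, k_3) = 0x74
s_5 = Round(s_4, k_4) = 0x02
s_6 = Round(s_5, k_5) = 0x1B
s_7 = Round(s_6, k_6) = 0x3E

0x5F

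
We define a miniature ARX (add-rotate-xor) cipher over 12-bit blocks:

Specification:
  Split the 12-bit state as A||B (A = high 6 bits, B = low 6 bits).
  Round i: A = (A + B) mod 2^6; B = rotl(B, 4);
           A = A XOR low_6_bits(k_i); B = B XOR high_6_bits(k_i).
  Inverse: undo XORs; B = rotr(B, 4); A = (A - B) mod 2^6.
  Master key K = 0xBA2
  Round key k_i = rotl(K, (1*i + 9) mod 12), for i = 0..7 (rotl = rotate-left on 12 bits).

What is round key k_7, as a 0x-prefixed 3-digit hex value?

0xA2B

K = 0xBA2
k_0 = rotl(K, (1*0+9) mod 12) = rotl(K, 9) = 0x574
k_1 = rotl(K, (1*1+9) mod 12) = rotl(K, 10) = 0xAE8
k_2 = rotl(K, (1*2+9) mod 12) = rotl(K, 11) = 0x5D1
k_3 = rotl(K, (1*3+9) mod 12) = rotl(K, 0) = 0xBA2
k_4 = rotl(K, (1*4+9) mod 12) = rotl(K, 1) = 0x745
k_5 = rotl(K, (1*5+9) mod 12) = rotl(K, 2) = 0xE8A
k_6 = rotl(K, (1*6+9) mod 12) = rotl(K, 3) = 0xD15
k_7 = rotl(K, (1*7+9) mod 12) = rotl(K, 4) = 0xA2B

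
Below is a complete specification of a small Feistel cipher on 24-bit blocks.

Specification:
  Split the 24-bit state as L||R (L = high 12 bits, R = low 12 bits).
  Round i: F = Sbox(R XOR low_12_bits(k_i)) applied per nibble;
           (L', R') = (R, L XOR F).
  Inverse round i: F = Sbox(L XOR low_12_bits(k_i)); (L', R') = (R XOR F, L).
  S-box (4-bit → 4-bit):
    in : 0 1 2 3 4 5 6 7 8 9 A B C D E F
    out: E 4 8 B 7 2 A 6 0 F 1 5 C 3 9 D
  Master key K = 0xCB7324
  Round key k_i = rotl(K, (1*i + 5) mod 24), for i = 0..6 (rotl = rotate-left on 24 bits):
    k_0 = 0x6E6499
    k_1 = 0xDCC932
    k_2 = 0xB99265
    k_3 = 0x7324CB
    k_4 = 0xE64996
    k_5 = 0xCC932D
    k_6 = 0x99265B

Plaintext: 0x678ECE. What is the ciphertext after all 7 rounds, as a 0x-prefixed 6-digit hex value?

s_0 = plaintext = 0x678ECE
s_1 = Round(s_0, k_0) = 0xECE75E
s_2 = Round(s_1, k_1) = 0x75E762
s_3 = Round(s_2, k_2) = 0x7625B8
s_4 = Round(s_3, k_3) = 0x5B8309
s_5 = Round(s_4, k_4) = 0x309445
s_6 = Round(s_5, k_5) = 0x4455A9
s_7 = Round(s_6, k_6) = 0x5A9F9D

0x5A9F9D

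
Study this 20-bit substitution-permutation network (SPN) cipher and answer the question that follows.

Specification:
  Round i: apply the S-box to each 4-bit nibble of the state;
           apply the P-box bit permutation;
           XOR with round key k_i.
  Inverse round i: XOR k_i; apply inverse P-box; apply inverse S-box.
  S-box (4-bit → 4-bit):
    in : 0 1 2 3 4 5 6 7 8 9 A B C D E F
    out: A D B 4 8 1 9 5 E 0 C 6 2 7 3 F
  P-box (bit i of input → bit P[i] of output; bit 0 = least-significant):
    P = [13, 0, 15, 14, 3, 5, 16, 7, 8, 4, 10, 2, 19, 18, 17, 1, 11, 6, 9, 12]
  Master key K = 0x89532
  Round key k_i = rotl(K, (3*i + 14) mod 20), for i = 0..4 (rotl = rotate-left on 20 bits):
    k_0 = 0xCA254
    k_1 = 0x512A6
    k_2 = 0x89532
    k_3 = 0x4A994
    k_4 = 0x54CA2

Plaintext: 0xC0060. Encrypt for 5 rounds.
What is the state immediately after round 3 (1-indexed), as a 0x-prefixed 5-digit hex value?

s_0 = plaintext = 0xC0060
s_1 = Round(s_0, k_0) = 0x8E28B
s_2 = Round(s_1, k_1) = 0x88153
s_3 = Round(s_2, k_2) = 0xE027C
s_4 = Round(s_3, k_3) = 0x1A0CB
s_5 = Round(s_4, k_4) = 0x7D695

0xE027C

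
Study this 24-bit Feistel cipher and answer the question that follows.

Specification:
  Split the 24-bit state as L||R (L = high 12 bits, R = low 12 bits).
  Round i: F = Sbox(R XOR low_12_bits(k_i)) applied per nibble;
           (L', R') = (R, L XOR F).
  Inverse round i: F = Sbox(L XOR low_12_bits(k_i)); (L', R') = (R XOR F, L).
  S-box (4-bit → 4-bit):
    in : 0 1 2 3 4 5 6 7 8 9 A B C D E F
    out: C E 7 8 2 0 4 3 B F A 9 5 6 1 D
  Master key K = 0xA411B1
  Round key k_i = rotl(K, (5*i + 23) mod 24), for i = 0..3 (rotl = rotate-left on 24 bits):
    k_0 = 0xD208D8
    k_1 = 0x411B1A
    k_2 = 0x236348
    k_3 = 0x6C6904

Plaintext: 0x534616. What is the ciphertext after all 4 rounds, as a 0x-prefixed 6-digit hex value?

s_0 = plaintext = 0x534616
s_1 = Round(s_0, k_0) = 0x616465
s_2 = Round(s_1, k_1) = 0x465B2B
s_3 = Round(s_2, k_2) = 0xB2BF2D
s_4 = Round(s_3, k_3) = 0xF2DF54

0xF2DF54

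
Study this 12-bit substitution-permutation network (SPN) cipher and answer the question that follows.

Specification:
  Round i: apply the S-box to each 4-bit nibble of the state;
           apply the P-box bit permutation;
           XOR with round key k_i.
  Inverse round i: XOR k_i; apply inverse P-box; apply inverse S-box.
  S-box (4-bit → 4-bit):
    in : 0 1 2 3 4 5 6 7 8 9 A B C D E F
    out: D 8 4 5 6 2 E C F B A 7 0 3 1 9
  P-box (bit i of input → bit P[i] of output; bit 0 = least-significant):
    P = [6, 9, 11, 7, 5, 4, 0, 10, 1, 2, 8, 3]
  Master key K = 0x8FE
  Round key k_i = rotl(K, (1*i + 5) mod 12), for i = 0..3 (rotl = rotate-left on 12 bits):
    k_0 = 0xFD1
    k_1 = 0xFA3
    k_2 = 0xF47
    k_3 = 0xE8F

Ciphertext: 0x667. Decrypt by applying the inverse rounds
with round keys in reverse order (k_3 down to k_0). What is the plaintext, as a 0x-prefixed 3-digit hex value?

0xF38

s_0 = ciphertext = 0x667
s_1 = InvRound(s_0, k_3) = 0x1E0
s_2 = InvRound(s_1, k_2) = 0xD06
s_3 = InvRound(s_2, k_1) = 0x53A
s_4 = InvRound(s_3, k_0) = 0xF38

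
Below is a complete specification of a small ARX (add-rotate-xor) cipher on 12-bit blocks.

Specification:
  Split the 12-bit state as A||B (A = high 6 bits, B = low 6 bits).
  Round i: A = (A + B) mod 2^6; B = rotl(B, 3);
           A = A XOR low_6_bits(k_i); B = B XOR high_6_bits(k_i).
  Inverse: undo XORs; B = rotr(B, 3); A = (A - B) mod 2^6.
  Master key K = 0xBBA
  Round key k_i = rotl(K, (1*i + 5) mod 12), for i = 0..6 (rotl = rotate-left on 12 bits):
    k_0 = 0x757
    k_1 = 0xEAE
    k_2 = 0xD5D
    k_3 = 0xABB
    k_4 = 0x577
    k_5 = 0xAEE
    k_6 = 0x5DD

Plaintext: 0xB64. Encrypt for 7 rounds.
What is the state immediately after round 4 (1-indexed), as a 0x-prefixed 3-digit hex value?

0x371

s_0 = plaintext = 0xB64
s_1 = Round(s_0, k_0) = 0x1B9
s_2 = Round(s_1, k_1) = 0x475
s_3 = Round(s_2, k_2) = 0x6DB
s_4 = Round(s_3, k_3) = 0x371
s_5 = Round(s_4, k_4) = 0x25B
s_6 = Round(s_5, k_5) = 0x2B0
s_7 = Round(s_6, k_6) = 0x9D1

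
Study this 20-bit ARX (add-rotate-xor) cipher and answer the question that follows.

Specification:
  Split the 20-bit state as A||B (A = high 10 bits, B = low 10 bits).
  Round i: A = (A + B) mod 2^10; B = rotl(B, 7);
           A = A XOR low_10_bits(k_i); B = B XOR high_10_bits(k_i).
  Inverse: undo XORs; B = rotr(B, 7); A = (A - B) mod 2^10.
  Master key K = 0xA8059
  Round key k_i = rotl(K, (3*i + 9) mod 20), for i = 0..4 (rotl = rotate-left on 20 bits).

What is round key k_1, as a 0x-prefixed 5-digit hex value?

0x59A80

K = 0xA8059
k_0 = rotl(K, (3*0+9) mod 20) = rotl(K, 9) = 0x0B350
k_1 = rotl(K, (3*1+9) mod 20) = rotl(K, 12) = 0x59A80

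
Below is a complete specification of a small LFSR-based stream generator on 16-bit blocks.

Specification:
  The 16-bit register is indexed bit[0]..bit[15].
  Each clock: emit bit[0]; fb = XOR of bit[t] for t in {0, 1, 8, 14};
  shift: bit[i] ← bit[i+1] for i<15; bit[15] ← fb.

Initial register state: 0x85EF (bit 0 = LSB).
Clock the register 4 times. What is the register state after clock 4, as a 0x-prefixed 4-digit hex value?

0x385E

reg_0 = 0x85EF
clock 1: out=1, reg = 0xC2F7
clock 2: out=1, reg = 0xE17B
clock 3: out=1, reg = 0x70BD
clock 4: out=1, reg = 0x385E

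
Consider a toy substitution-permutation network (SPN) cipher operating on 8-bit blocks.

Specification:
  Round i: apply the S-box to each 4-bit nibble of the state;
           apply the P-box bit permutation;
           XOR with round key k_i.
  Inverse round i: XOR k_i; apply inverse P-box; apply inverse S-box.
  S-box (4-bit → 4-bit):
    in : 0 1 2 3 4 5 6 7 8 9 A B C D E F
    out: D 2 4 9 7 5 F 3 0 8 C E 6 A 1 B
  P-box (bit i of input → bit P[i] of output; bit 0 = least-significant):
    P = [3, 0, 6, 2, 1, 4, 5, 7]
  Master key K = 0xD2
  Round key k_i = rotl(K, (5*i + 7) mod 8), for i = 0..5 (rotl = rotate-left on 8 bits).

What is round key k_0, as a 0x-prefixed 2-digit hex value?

K = 0xD2
k_0 = rotl(K, (5*0+7) mod 8) = rotl(K, 7) = 0x69

0x69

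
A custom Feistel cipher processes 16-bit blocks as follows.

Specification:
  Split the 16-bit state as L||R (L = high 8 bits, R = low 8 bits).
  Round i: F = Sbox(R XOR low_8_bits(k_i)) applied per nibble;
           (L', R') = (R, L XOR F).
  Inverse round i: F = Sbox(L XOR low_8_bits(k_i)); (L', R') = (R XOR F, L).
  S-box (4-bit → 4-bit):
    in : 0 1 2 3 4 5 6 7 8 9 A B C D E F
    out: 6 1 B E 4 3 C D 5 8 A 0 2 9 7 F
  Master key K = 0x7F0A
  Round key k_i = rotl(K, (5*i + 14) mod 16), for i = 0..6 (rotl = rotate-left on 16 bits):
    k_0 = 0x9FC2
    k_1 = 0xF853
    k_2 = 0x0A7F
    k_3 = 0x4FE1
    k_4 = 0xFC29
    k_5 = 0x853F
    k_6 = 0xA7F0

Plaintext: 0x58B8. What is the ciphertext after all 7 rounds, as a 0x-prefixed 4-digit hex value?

s_0 = plaintext = 0x58B8
s_1 = Round(s_0, k_0) = 0xB882
s_2 = Round(s_1, k_1) = 0x8229
s_3 = Round(s_2, k_2) = 0x29BE
s_4 = Round(s_3, k_3) = 0xBE16
s_5 = Round(s_4, k_4) = 0x1651
s_6 = Round(s_5, k_5) = 0x51D1
s_7 = Round(s_6, k_6) = 0xD1E0

0xD1E0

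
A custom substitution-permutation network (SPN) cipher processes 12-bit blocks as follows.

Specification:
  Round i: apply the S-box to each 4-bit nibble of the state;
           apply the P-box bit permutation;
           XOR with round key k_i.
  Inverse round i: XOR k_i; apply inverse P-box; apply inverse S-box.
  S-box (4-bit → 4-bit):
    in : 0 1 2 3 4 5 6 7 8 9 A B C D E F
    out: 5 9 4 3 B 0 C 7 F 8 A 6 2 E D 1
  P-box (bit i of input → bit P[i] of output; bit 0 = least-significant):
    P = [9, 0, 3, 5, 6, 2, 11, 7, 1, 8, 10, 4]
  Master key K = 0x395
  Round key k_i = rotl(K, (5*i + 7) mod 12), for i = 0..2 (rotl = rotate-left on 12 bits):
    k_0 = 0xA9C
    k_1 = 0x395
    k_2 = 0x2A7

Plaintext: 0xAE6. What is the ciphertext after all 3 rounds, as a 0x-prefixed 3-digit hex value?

0x7D9

s_0 = plaintext = 0xAE6
s_1 = Round(s_0, k_0) = 0x364
s_2 = Round(s_1, k_1) = 0x836
s_3 = Round(s_2, k_2) = 0x7D9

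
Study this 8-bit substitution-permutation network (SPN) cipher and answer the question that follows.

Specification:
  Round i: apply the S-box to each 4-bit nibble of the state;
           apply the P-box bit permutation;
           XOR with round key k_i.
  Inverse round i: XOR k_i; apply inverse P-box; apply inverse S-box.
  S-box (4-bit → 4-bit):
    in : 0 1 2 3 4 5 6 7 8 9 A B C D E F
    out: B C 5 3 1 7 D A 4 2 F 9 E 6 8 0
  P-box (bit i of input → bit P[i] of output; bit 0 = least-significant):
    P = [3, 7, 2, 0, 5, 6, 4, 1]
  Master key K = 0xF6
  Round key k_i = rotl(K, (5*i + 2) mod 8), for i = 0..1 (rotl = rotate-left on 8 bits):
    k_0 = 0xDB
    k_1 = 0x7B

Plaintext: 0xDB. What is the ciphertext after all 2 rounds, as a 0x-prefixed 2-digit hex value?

0x67

s_0 = plaintext = 0xDB
s_1 = Round(s_0, k_0) = 0x82
s_2 = Round(s_1, k_1) = 0x67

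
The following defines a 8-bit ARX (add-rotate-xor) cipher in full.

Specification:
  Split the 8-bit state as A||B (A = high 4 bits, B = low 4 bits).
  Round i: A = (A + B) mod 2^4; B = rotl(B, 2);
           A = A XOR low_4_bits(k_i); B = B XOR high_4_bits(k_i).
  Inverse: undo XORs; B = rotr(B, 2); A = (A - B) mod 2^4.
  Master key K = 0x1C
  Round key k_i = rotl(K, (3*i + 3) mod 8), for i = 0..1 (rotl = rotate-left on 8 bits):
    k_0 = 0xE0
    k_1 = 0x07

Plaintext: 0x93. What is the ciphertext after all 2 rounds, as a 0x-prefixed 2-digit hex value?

s_0 = plaintext = 0x93
s_1 = Round(s_0, k_0) = 0xC2
s_2 = Round(s_1, k_1) = 0x98

0x98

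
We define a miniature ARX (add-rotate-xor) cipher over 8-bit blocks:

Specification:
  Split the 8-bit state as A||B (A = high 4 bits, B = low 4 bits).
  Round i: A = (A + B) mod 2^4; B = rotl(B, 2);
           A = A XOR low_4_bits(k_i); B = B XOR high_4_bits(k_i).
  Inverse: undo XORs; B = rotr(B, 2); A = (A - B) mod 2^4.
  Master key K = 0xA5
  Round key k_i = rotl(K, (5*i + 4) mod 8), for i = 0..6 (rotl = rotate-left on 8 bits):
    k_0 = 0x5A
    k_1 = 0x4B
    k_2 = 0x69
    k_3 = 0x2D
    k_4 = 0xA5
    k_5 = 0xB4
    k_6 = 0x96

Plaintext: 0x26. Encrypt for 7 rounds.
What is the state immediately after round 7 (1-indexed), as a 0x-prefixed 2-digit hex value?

s_0 = plaintext = 0x26
s_1 = Round(s_0, k_0) = 0x2C
s_2 = Round(s_1, k_1) = 0x57
s_3 = Round(s_2, k_2) = 0x5B
s_4 = Round(s_3, k_3) = 0xDC
s_5 = Round(s_4, k_4) = 0xC9
s_6 = Round(s_5, k_5) = 0x1D
s_7 = Round(s_6, k_6) = 0x8E

0x8E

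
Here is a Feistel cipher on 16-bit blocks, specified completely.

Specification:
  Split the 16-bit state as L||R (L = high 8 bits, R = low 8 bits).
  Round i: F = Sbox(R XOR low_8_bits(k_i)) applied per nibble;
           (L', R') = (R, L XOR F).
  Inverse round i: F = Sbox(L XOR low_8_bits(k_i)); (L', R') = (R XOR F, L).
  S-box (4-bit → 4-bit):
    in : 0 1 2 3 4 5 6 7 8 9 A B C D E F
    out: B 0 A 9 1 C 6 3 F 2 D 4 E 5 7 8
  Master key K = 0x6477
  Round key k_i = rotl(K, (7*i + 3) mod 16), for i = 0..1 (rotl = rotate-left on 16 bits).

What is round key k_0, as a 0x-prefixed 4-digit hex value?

0x23BB

K = 0x6477
k_0 = rotl(K, (7*0+3) mod 16) = rotl(K, 3) = 0x23BB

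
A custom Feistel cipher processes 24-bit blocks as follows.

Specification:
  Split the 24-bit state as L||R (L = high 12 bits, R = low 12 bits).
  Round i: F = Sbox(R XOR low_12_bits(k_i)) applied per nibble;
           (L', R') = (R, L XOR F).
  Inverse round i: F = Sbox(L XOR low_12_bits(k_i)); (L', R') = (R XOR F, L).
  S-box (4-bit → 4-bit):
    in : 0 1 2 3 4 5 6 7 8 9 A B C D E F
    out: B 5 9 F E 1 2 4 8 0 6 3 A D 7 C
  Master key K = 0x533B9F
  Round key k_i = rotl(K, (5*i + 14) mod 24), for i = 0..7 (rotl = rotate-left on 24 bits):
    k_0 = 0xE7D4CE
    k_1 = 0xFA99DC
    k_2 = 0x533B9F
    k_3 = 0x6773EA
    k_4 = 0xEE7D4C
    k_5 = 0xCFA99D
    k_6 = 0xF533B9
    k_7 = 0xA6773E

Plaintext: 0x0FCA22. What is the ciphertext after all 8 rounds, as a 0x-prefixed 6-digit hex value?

s_0 = plaintext = 0x0FCA22
s_1 = Round(s_0, k_0) = 0xA22786
s_2 = Round(s_1, k_1) = 0x786D34
s_3 = Round(s_2, k_2) = 0xD345E5
s_4 = Round(s_3, k_3) = 0x5E5F88
s_5 = Round(s_4, k_4) = 0xF88C4B
s_6 = Round(s_5, k_5) = 0xC4BE5A
s_7 = Round(s_6, k_6) = 0xE5A134
s_8 = Round(s_7, k_7) = 0x134CEC

0x134CEC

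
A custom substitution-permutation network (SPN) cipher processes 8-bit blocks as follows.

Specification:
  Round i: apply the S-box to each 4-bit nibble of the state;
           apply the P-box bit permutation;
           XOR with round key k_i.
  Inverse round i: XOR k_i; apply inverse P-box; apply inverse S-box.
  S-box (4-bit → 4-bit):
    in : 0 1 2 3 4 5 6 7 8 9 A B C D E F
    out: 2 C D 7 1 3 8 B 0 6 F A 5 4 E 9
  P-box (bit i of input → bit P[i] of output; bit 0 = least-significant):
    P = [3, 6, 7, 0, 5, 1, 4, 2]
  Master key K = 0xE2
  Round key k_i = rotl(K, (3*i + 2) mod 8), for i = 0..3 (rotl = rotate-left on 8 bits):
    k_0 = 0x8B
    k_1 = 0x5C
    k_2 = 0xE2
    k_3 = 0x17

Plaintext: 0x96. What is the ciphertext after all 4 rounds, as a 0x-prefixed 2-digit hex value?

0xDD

s_0 = plaintext = 0x96
s_1 = Round(s_0, k_0) = 0x98
s_2 = Round(s_1, k_1) = 0x4E
s_3 = Round(s_2, k_2) = 0x03
s_4 = Round(s_3, k_3) = 0xDD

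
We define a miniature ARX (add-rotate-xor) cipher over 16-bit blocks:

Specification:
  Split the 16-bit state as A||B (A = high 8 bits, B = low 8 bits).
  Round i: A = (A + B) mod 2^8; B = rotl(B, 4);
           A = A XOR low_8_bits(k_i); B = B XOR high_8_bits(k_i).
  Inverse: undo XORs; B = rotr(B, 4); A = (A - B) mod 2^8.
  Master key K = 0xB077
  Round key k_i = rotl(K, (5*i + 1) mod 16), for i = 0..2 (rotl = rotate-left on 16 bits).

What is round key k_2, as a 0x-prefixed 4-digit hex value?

K = 0xB077
k_0 = rotl(K, (5*0+1) mod 16) = rotl(K, 1) = 0x60EF
k_1 = rotl(K, (5*1+1) mod 16) = rotl(K, 6) = 0x1DEC
k_2 = rotl(K, (5*2+1) mod 16) = rotl(K, 11) = 0xBD83

0xBD83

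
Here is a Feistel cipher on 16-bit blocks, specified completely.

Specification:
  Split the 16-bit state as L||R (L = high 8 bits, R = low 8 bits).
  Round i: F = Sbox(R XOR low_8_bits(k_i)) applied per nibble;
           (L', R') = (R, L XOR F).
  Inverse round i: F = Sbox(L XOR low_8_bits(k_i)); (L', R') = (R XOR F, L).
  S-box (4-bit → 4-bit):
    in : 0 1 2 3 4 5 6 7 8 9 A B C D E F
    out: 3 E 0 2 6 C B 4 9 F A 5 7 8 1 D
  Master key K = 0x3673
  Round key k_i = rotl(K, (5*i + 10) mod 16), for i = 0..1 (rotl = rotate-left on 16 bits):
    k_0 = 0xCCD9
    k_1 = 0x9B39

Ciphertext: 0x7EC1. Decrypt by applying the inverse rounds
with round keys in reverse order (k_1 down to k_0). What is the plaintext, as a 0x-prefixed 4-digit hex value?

s_0 = ciphertext = 0x7EC1
s_1 = InvRound(s_0, k_1) = 0xA57E
s_2 = InvRound(s_1, k_0) = 0x39A5

0x39A5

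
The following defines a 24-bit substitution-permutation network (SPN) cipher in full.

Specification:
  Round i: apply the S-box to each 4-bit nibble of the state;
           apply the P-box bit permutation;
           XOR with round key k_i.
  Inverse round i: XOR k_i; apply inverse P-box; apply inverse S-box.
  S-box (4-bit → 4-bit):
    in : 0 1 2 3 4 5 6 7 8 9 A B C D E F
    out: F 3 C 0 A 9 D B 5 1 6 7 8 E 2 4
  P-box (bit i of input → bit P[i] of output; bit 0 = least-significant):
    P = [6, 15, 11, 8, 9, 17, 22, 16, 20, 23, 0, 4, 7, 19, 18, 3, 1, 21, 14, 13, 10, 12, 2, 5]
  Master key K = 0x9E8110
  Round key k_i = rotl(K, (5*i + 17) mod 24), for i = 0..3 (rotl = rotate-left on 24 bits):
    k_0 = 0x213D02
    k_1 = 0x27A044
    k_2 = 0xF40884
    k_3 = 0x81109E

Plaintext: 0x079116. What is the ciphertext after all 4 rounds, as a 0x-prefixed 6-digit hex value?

0x578A1A

s_0 = plaintext = 0x079116
s_1 = Round(s_0, k_0) = 0x9302E4
s_2 = Round(s_1, k_1) = 0x2925DD
s_3 = Round(s_2, k_2) = 0xA381BA
s_4 = Round(s_3, k_3) = 0x578A1A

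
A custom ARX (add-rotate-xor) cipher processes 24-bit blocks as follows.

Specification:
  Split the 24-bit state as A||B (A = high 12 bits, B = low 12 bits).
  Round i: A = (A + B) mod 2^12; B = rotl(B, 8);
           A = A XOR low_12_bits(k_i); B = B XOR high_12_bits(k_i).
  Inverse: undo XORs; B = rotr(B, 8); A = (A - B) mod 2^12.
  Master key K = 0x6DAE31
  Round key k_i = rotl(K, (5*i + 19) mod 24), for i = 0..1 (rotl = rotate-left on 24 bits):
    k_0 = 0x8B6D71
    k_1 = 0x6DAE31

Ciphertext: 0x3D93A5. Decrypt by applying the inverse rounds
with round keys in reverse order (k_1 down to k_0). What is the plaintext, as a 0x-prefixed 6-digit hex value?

s_0 = ciphertext = 0x3D93A5
s_1 = InvRound(s_0, k_1) = 0x5F37F5
s_2 = InvRound(s_1, k_0) = 0x44343F

0x44343F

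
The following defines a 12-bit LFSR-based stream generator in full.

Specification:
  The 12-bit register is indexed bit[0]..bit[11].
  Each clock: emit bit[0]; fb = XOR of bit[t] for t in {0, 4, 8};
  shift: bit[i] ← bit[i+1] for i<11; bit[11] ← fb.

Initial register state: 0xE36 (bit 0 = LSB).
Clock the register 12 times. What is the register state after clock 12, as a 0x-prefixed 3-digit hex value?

0x36B

reg_0 = 0xE36
clock 1: out=0, reg = 0xF1B
clock 2: out=1, reg = 0xF8D
clock 3: out=1, reg = 0x7C6
clock 4: out=0, reg = 0xBE3
clock 5: out=1, reg = 0x5F1
clock 6: out=1, reg = 0xAF8
clock 7: out=0, reg = 0xD7C
clock 8: out=0, reg = 0x6BE
clock 9: out=0, reg = 0xB5F
clock 10: out=1, reg = 0xDAF
clock 11: out=1, reg = 0x6D7
clock 12: out=1, reg = 0x36B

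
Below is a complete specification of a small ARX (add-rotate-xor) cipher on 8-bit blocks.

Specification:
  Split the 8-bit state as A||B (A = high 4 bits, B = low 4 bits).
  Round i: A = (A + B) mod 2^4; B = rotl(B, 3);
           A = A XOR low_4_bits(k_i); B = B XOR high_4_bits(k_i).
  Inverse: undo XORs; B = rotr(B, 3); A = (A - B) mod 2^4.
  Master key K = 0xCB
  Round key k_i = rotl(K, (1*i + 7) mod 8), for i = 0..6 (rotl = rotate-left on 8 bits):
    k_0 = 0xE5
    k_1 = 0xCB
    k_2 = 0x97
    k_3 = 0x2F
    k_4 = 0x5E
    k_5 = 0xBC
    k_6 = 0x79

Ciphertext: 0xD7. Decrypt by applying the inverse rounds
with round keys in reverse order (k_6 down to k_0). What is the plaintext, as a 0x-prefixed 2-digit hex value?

0x34

s_0 = ciphertext = 0xD7
s_1 = InvRound(s_0, k_6) = 0x40
s_2 = InvRound(s_1, k_5) = 0x17
s_3 = InvRound(s_2, k_4) = 0xB4
s_4 = InvRound(s_3, k_3) = 0x8C
s_5 = InvRound(s_4, k_2) = 0x5A
s_6 = InvRound(s_5, k_1) = 0x2C
s_7 = InvRound(s_6, k_0) = 0x34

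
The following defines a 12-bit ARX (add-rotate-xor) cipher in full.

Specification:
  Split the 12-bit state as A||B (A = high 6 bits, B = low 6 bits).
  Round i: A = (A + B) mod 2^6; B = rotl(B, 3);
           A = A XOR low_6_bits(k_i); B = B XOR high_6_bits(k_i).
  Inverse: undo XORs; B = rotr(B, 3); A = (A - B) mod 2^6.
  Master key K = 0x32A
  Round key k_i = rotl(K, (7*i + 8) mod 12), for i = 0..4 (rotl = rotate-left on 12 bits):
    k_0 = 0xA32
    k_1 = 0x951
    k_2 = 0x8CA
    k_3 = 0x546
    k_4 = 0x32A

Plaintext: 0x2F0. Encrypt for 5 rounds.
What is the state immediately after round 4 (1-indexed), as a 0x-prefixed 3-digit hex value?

0x6D9

s_0 = plaintext = 0x2F0
s_1 = Round(s_0, k_0) = 0x26E
s_2 = Round(s_1, k_1) = 0x990
s_3 = Round(s_2, k_2) = 0xF21
s_4 = Round(s_3, k_3) = 0x6D9
s_5 = Round(s_4, k_4) = 0x787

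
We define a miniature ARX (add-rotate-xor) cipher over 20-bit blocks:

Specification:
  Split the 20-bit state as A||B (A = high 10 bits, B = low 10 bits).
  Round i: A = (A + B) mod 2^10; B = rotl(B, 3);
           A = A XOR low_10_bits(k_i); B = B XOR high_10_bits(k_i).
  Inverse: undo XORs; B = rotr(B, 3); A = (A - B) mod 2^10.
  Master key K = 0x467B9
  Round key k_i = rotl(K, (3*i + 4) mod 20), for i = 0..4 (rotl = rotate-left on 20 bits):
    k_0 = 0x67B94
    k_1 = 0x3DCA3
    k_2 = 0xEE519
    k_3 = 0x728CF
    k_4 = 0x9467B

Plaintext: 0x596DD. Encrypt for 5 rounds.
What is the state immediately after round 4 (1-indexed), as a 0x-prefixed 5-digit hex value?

s_0 = plaintext = 0x596DD
s_1 = Round(s_0, k_0) = 0xF5B73
s_2 = Round(s_1, k_1) = 0xFAB69
s_3 = Round(s_2, k_2) = 0x928F7
s_4 = Round(s_3, k_3) = 0xE3A73
s_5 = Round(s_4, k_4) = 0x1E9CD

0xE3A73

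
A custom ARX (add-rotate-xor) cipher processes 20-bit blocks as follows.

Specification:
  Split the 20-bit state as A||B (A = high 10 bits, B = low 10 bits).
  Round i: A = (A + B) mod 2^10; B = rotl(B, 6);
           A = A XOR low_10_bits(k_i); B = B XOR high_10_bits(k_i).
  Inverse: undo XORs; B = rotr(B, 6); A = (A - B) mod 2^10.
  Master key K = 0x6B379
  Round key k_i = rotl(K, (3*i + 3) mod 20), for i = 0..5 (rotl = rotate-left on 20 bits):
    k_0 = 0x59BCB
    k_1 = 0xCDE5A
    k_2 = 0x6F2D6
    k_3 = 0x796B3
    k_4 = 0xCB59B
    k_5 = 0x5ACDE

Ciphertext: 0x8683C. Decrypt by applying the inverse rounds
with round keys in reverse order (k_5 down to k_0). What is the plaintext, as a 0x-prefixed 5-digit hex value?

0x8445F

s_0 = ciphertext = 0x8683C
s_1 = InvRound(s_0, k_5) = 0x53D75
s_2 = InvRound(s_1, k_4) = 0xD2D89
s_3 = InvRound(s_2, k_3) = 0xCDEC1
s_4 = InvRound(s_3, k_2) = 0x813DD
s_5 = InvRound(s_4, k_1) = 0x6EEA3
s_6 = InvRound(s_5, k_0) = 0x8445F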